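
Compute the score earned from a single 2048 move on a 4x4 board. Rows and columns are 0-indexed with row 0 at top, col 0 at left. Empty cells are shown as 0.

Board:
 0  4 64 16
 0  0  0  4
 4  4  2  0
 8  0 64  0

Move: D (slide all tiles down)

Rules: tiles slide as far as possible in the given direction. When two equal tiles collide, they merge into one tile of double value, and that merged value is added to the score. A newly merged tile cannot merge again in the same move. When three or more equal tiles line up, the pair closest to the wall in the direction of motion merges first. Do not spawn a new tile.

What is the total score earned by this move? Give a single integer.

Answer: 8

Derivation:
Slide down:
col 0: [0, 0, 4, 8] -> [0, 0, 4, 8]  score +0 (running 0)
col 1: [4, 0, 4, 0] -> [0, 0, 0, 8]  score +8 (running 8)
col 2: [64, 0, 2, 64] -> [0, 64, 2, 64]  score +0 (running 8)
col 3: [16, 4, 0, 0] -> [0, 0, 16, 4]  score +0 (running 8)
Board after move:
 0  0  0  0
 0  0 64  0
 4  0  2 16
 8  8 64  4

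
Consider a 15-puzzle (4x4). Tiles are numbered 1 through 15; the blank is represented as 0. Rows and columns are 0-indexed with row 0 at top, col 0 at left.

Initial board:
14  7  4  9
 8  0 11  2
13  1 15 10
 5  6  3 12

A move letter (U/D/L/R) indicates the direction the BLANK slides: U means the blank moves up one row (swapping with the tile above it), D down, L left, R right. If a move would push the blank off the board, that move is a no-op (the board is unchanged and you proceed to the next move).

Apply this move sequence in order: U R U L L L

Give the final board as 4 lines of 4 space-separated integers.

After move 1 (U):
14  0  4  9
 8  7 11  2
13  1 15 10
 5  6  3 12

After move 2 (R):
14  4  0  9
 8  7 11  2
13  1 15 10
 5  6  3 12

After move 3 (U):
14  4  0  9
 8  7 11  2
13  1 15 10
 5  6  3 12

After move 4 (L):
14  0  4  9
 8  7 11  2
13  1 15 10
 5  6  3 12

After move 5 (L):
 0 14  4  9
 8  7 11  2
13  1 15 10
 5  6  3 12

After move 6 (L):
 0 14  4  9
 8  7 11  2
13  1 15 10
 5  6  3 12

Answer:  0 14  4  9
 8  7 11  2
13  1 15 10
 5  6  3 12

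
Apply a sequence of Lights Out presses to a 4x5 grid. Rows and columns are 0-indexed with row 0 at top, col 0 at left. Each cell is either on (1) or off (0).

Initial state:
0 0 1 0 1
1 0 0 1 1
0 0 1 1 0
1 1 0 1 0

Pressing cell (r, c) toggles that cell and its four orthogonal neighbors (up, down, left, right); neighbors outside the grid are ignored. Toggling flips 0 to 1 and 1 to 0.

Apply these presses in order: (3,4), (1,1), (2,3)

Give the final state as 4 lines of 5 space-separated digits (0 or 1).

Answer: 0 1 1 0 1
0 1 1 0 1
0 1 0 0 0
1 1 0 1 1

Derivation:
After press 1 at (3,4):
0 0 1 0 1
1 0 0 1 1
0 0 1 1 1
1 1 0 0 1

After press 2 at (1,1):
0 1 1 0 1
0 1 1 1 1
0 1 1 1 1
1 1 0 0 1

After press 3 at (2,3):
0 1 1 0 1
0 1 1 0 1
0 1 0 0 0
1 1 0 1 1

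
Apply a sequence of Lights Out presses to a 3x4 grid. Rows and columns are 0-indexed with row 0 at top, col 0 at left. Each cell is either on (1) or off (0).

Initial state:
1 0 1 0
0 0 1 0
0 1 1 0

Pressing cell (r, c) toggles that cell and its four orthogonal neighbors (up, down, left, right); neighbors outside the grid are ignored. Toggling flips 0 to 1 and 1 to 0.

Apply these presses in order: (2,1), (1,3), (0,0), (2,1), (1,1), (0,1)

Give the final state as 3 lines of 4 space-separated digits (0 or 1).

Answer: 1 1 0 1
0 0 1 1
0 0 1 1

Derivation:
After press 1 at (2,1):
1 0 1 0
0 1 1 0
1 0 0 0

After press 2 at (1,3):
1 0 1 1
0 1 0 1
1 0 0 1

After press 3 at (0,0):
0 1 1 1
1 1 0 1
1 0 0 1

After press 4 at (2,1):
0 1 1 1
1 0 0 1
0 1 1 1

After press 5 at (1,1):
0 0 1 1
0 1 1 1
0 0 1 1

After press 6 at (0,1):
1 1 0 1
0 0 1 1
0 0 1 1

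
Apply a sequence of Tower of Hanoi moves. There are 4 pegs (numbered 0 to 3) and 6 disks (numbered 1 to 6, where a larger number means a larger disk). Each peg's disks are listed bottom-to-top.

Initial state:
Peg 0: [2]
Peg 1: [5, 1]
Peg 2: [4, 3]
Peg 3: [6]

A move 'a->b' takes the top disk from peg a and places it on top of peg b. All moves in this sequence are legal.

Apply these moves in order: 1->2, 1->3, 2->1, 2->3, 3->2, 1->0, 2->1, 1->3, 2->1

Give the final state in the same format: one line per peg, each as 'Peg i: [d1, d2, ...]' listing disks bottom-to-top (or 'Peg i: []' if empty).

After move 1 (1->2):
Peg 0: [2]
Peg 1: [5]
Peg 2: [4, 3, 1]
Peg 3: [6]

After move 2 (1->3):
Peg 0: [2]
Peg 1: []
Peg 2: [4, 3, 1]
Peg 3: [6, 5]

After move 3 (2->1):
Peg 0: [2]
Peg 1: [1]
Peg 2: [4, 3]
Peg 3: [6, 5]

After move 4 (2->3):
Peg 0: [2]
Peg 1: [1]
Peg 2: [4]
Peg 3: [6, 5, 3]

After move 5 (3->2):
Peg 0: [2]
Peg 1: [1]
Peg 2: [4, 3]
Peg 3: [6, 5]

After move 6 (1->0):
Peg 0: [2, 1]
Peg 1: []
Peg 2: [4, 3]
Peg 3: [6, 5]

After move 7 (2->1):
Peg 0: [2, 1]
Peg 1: [3]
Peg 2: [4]
Peg 3: [6, 5]

After move 8 (1->3):
Peg 0: [2, 1]
Peg 1: []
Peg 2: [4]
Peg 3: [6, 5, 3]

After move 9 (2->1):
Peg 0: [2, 1]
Peg 1: [4]
Peg 2: []
Peg 3: [6, 5, 3]

Answer: Peg 0: [2, 1]
Peg 1: [4]
Peg 2: []
Peg 3: [6, 5, 3]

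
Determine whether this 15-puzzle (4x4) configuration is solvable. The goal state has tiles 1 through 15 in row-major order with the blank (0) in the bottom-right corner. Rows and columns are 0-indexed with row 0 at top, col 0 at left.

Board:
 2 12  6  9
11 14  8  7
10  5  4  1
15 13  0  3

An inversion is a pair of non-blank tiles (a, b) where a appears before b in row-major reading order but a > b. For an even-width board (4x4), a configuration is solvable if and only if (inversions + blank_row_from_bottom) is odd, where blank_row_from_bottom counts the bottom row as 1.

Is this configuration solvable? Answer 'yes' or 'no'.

Inversions: 57
Blank is in row 3 (0-indexed from top), which is row 1 counting from the bottom (bottom = 1).
57 + 1 = 58, which is even, so the puzzle is not solvable.

Answer: no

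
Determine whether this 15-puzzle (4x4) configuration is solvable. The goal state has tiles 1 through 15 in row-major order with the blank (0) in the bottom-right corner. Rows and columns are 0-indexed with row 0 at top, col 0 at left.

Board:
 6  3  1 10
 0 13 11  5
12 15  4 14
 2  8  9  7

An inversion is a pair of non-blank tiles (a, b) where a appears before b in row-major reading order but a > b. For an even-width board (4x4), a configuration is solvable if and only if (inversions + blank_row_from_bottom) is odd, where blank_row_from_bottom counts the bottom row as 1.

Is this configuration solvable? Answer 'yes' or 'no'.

Answer: no

Derivation:
Inversions: 47
Blank is in row 1 (0-indexed from top), which is row 3 counting from the bottom (bottom = 1).
47 + 3 = 50, which is even, so the puzzle is not solvable.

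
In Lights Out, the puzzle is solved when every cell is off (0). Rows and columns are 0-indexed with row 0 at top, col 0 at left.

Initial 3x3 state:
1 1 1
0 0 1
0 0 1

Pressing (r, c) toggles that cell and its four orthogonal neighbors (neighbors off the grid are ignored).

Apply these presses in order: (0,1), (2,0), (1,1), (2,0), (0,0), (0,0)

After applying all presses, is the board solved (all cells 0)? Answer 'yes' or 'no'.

After press 1 at (0,1):
0 0 0
0 1 1
0 0 1

After press 2 at (2,0):
0 0 0
1 1 1
1 1 1

After press 3 at (1,1):
0 1 0
0 0 0
1 0 1

After press 4 at (2,0):
0 1 0
1 0 0
0 1 1

After press 5 at (0,0):
1 0 0
0 0 0
0 1 1

After press 6 at (0,0):
0 1 0
1 0 0
0 1 1

Lights still on: 4

Answer: no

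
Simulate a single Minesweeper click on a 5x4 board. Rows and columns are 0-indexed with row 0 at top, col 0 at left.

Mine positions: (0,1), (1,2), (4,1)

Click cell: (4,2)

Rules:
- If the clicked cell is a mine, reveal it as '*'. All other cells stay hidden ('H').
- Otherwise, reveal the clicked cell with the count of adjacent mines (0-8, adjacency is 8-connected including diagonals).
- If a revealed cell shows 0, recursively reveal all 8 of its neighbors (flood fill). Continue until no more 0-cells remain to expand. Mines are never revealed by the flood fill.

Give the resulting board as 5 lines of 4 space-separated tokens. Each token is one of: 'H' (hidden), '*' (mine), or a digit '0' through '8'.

H H H H
H H H H
H H H H
H H H H
H H 1 H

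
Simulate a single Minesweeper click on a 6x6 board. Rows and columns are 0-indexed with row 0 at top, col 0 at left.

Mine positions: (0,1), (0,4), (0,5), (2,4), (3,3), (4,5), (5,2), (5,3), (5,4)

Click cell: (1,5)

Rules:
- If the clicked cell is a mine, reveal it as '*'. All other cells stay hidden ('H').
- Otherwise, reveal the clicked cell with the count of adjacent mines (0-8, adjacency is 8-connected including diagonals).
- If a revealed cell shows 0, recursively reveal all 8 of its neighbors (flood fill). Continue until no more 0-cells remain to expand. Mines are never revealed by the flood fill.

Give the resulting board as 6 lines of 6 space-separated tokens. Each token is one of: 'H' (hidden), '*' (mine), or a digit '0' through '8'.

H H H H H H
H H H H H 3
H H H H H H
H H H H H H
H H H H H H
H H H H H H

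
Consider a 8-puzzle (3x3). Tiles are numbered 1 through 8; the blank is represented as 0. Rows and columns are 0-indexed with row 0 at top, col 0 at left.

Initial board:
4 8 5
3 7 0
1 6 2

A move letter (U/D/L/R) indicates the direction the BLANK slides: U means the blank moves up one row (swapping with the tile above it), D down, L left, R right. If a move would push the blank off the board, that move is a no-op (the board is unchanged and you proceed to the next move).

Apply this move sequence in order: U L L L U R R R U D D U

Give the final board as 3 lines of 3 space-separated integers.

Answer: 4 8 5
3 7 0
1 6 2

Derivation:
After move 1 (U):
4 8 0
3 7 5
1 6 2

After move 2 (L):
4 0 8
3 7 5
1 6 2

After move 3 (L):
0 4 8
3 7 5
1 6 2

After move 4 (L):
0 4 8
3 7 5
1 6 2

After move 5 (U):
0 4 8
3 7 5
1 6 2

After move 6 (R):
4 0 8
3 7 5
1 6 2

After move 7 (R):
4 8 0
3 7 5
1 6 2

After move 8 (R):
4 8 0
3 7 5
1 6 2

After move 9 (U):
4 8 0
3 7 5
1 6 2

After move 10 (D):
4 8 5
3 7 0
1 6 2

After move 11 (D):
4 8 5
3 7 2
1 6 0

After move 12 (U):
4 8 5
3 7 0
1 6 2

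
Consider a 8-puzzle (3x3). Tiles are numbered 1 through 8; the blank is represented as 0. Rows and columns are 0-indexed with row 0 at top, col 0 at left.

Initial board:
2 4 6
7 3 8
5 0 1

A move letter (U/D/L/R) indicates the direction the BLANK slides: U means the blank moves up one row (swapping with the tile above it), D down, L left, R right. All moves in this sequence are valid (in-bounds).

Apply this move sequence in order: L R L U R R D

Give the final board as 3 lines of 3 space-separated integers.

Answer: 2 4 6
3 8 1
7 5 0

Derivation:
After move 1 (L):
2 4 6
7 3 8
0 5 1

After move 2 (R):
2 4 6
7 3 8
5 0 1

After move 3 (L):
2 4 6
7 3 8
0 5 1

After move 4 (U):
2 4 6
0 3 8
7 5 1

After move 5 (R):
2 4 6
3 0 8
7 5 1

After move 6 (R):
2 4 6
3 8 0
7 5 1

After move 7 (D):
2 4 6
3 8 1
7 5 0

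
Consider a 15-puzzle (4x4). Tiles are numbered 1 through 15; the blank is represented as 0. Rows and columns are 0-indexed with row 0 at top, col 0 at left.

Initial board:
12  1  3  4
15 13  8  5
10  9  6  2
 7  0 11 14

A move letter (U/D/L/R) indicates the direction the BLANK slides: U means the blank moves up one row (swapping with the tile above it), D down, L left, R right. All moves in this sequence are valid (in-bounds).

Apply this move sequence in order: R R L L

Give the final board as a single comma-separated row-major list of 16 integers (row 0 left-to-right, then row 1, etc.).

After move 1 (R):
12  1  3  4
15 13  8  5
10  9  6  2
 7 11  0 14

After move 2 (R):
12  1  3  4
15 13  8  5
10  9  6  2
 7 11 14  0

After move 3 (L):
12  1  3  4
15 13  8  5
10  9  6  2
 7 11  0 14

After move 4 (L):
12  1  3  4
15 13  8  5
10  9  6  2
 7  0 11 14

Answer: 12, 1, 3, 4, 15, 13, 8, 5, 10, 9, 6, 2, 7, 0, 11, 14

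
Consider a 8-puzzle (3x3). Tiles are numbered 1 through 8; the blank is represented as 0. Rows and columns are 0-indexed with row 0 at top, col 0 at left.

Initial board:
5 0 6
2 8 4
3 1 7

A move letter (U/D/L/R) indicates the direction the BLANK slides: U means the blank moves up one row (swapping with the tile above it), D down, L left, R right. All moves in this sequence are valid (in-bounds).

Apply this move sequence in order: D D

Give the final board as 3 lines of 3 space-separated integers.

Answer: 5 8 6
2 1 4
3 0 7

Derivation:
After move 1 (D):
5 8 6
2 0 4
3 1 7

After move 2 (D):
5 8 6
2 1 4
3 0 7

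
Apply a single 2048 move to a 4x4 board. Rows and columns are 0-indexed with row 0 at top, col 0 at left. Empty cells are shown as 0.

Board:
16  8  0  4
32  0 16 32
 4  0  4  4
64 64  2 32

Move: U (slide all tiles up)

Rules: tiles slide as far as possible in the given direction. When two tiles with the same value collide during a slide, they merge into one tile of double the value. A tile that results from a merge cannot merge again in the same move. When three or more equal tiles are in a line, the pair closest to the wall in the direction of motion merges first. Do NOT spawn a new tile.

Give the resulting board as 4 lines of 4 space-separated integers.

Answer: 16  8 16  4
32 64  4 32
 4  0  2  4
64  0  0 32

Derivation:
Slide up:
col 0: [16, 32, 4, 64] -> [16, 32, 4, 64]
col 1: [8, 0, 0, 64] -> [8, 64, 0, 0]
col 2: [0, 16, 4, 2] -> [16, 4, 2, 0]
col 3: [4, 32, 4, 32] -> [4, 32, 4, 32]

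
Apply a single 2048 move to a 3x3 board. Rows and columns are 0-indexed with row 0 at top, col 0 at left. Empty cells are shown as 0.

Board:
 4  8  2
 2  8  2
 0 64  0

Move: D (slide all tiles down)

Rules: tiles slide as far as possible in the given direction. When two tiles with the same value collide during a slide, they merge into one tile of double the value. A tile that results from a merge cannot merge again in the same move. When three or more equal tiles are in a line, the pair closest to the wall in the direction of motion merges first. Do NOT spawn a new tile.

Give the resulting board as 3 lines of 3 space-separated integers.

Slide down:
col 0: [4, 2, 0] -> [0, 4, 2]
col 1: [8, 8, 64] -> [0, 16, 64]
col 2: [2, 2, 0] -> [0, 0, 4]

Answer:  0  0  0
 4 16  0
 2 64  4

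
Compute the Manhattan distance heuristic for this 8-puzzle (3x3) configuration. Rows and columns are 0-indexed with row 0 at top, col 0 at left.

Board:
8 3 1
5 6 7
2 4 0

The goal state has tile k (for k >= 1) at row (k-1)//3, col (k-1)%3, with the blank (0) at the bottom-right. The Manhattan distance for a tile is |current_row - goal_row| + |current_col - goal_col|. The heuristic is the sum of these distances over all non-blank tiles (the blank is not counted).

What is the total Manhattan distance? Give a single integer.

Tile 8: at (0,0), goal (2,1), distance |0-2|+|0-1| = 3
Tile 3: at (0,1), goal (0,2), distance |0-0|+|1-2| = 1
Tile 1: at (0,2), goal (0,0), distance |0-0|+|2-0| = 2
Tile 5: at (1,0), goal (1,1), distance |1-1|+|0-1| = 1
Tile 6: at (1,1), goal (1,2), distance |1-1|+|1-2| = 1
Tile 7: at (1,2), goal (2,0), distance |1-2|+|2-0| = 3
Tile 2: at (2,0), goal (0,1), distance |2-0|+|0-1| = 3
Tile 4: at (2,1), goal (1,0), distance |2-1|+|1-0| = 2
Sum: 3 + 1 + 2 + 1 + 1 + 3 + 3 + 2 = 16

Answer: 16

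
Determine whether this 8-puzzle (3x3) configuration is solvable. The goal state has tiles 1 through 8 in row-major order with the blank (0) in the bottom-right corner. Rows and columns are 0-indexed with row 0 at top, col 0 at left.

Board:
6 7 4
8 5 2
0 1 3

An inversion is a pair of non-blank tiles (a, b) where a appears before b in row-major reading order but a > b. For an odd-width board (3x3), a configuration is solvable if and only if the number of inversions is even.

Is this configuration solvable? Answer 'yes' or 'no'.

Answer: no

Derivation:
Inversions (pairs i<j in row-major order where tile[i] > tile[j] > 0): 21
21 is odd, so the puzzle is not solvable.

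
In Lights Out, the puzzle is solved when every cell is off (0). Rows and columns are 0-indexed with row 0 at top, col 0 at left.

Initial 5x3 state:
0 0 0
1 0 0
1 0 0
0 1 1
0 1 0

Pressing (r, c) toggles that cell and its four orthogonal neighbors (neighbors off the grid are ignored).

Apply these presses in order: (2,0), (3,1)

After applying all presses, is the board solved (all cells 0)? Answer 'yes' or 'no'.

After press 1 at (2,0):
0 0 0
0 0 0
0 1 0
1 1 1
0 1 0

After press 2 at (3,1):
0 0 0
0 0 0
0 0 0
0 0 0
0 0 0

Lights still on: 0

Answer: yes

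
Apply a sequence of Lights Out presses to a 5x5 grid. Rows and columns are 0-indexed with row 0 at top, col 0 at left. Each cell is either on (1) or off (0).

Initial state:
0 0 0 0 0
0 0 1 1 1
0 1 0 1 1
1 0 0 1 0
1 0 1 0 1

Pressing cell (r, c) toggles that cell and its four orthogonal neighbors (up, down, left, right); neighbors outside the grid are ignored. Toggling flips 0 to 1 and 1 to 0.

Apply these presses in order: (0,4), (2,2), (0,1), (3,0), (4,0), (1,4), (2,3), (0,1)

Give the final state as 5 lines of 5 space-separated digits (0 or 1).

Answer: 0 0 0 1 0
0 0 0 1 1
1 0 0 1 1
1 1 1 0 0
1 1 1 0 1

Derivation:
After press 1 at (0,4):
0 0 0 1 1
0 0 1 1 0
0 1 0 1 1
1 0 0 1 0
1 0 1 0 1

After press 2 at (2,2):
0 0 0 1 1
0 0 0 1 0
0 0 1 0 1
1 0 1 1 0
1 0 1 0 1

After press 3 at (0,1):
1 1 1 1 1
0 1 0 1 0
0 0 1 0 1
1 0 1 1 0
1 0 1 0 1

After press 4 at (3,0):
1 1 1 1 1
0 1 0 1 0
1 0 1 0 1
0 1 1 1 0
0 0 1 0 1

After press 5 at (4,0):
1 1 1 1 1
0 1 0 1 0
1 0 1 0 1
1 1 1 1 0
1 1 1 0 1

After press 6 at (1,4):
1 1 1 1 0
0 1 0 0 1
1 0 1 0 0
1 1 1 1 0
1 1 1 0 1

After press 7 at (2,3):
1 1 1 1 0
0 1 0 1 1
1 0 0 1 1
1 1 1 0 0
1 1 1 0 1

After press 8 at (0,1):
0 0 0 1 0
0 0 0 1 1
1 0 0 1 1
1 1 1 0 0
1 1 1 0 1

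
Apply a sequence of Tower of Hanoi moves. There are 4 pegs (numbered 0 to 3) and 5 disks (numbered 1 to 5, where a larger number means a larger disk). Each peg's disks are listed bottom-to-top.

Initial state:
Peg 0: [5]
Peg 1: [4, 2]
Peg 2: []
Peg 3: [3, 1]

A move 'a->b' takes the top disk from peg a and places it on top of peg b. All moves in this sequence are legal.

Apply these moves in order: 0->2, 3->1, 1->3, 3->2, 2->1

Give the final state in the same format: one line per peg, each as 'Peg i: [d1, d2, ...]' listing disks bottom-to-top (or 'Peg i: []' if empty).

After move 1 (0->2):
Peg 0: []
Peg 1: [4, 2]
Peg 2: [5]
Peg 3: [3, 1]

After move 2 (3->1):
Peg 0: []
Peg 1: [4, 2, 1]
Peg 2: [5]
Peg 3: [3]

After move 3 (1->3):
Peg 0: []
Peg 1: [4, 2]
Peg 2: [5]
Peg 3: [3, 1]

After move 4 (3->2):
Peg 0: []
Peg 1: [4, 2]
Peg 2: [5, 1]
Peg 3: [3]

After move 5 (2->1):
Peg 0: []
Peg 1: [4, 2, 1]
Peg 2: [5]
Peg 3: [3]

Answer: Peg 0: []
Peg 1: [4, 2, 1]
Peg 2: [5]
Peg 3: [3]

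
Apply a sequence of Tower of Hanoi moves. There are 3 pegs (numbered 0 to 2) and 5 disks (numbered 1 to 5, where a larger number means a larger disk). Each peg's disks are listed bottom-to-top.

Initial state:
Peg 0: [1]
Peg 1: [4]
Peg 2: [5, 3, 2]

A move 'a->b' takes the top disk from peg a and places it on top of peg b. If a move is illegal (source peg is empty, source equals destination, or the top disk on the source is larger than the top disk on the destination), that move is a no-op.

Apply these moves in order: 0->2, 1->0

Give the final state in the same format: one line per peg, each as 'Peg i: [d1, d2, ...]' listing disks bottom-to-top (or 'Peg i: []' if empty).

Answer: Peg 0: [4]
Peg 1: []
Peg 2: [5, 3, 2, 1]

Derivation:
After move 1 (0->2):
Peg 0: []
Peg 1: [4]
Peg 2: [5, 3, 2, 1]

After move 2 (1->0):
Peg 0: [4]
Peg 1: []
Peg 2: [5, 3, 2, 1]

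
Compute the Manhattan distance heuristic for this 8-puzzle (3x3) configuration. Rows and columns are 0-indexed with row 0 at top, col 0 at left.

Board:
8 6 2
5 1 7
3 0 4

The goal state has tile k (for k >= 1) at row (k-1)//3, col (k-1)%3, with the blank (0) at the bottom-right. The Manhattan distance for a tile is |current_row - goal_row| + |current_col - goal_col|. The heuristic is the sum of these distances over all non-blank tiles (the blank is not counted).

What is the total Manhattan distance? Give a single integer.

Tile 8: at (0,0), goal (2,1), distance |0-2|+|0-1| = 3
Tile 6: at (0,1), goal (1,2), distance |0-1|+|1-2| = 2
Tile 2: at (0,2), goal (0,1), distance |0-0|+|2-1| = 1
Tile 5: at (1,0), goal (1,1), distance |1-1|+|0-1| = 1
Tile 1: at (1,1), goal (0,0), distance |1-0|+|1-0| = 2
Tile 7: at (1,2), goal (2,0), distance |1-2|+|2-0| = 3
Tile 3: at (2,0), goal (0,2), distance |2-0|+|0-2| = 4
Tile 4: at (2,2), goal (1,0), distance |2-1|+|2-0| = 3
Sum: 3 + 2 + 1 + 1 + 2 + 3 + 4 + 3 = 19

Answer: 19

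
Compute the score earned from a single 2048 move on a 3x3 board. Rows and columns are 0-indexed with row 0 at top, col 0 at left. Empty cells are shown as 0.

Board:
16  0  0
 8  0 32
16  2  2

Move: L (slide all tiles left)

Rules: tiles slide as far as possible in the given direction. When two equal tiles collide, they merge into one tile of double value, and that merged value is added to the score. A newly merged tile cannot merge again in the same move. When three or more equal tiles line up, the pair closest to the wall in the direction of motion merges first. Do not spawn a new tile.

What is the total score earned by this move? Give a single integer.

Answer: 4

Derivation:
Slide left:
row 0: [16, 0, 0] -> [16, 0, 0]  score +0 (running 0)
row 1: [8, 0, 32] -> [8, 32, 0]  score +0 (running 0)
row 2: [16, 2, 2] -> [16, 4, 0]  score +4 (running 4)
Board after move:
16  0  0
 8 32  0
16  4  0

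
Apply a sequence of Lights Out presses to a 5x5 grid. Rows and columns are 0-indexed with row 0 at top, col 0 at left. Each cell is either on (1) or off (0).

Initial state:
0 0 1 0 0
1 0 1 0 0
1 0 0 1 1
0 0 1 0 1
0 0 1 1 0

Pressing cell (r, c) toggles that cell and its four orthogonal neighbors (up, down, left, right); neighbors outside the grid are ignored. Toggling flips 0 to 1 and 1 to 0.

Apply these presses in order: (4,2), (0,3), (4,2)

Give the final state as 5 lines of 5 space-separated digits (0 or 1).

Answer: 0 0 0 1 1
1 0 1 1 0
1 0 0 1 1
0 0 1 0 1
0 0 1 1 0

Derivation:
After press 1 at (4,2):
0 0 1 0 0
1 0 1 0 0
1 0 0 1 1
0 0 0 0 1
0 1 0 0 0

After press 2 at (0,3):
0 0 0 1 1
1 0 1 1 0
1 0 0 1 1
0 0 0 0 1
0 1 0 0 0

After press 3 at (4,2):
0 0 0 1 1
1 0 1 1 0
1 0 0 1 1
0 0 1 0 1
0 0 1 1 0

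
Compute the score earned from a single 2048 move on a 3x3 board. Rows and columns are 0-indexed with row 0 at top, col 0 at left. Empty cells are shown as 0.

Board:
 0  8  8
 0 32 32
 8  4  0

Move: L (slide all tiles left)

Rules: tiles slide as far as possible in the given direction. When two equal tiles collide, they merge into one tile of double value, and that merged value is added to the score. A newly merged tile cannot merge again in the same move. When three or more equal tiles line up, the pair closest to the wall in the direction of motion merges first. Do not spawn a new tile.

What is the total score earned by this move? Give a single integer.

Slide left:
row 0: [0, 8, 8] -> [16, 0, 0]  score +16 (running 16)
row 1: [0, 32, 32] -> [64, 0, 0]  score +64 (running 80)
row 2: [8, 4, 0] -> [8, 4, 0]  score +0 (running 80)
Board after move:
16  0  0
64  0  0
 8  4  0

Answer: 80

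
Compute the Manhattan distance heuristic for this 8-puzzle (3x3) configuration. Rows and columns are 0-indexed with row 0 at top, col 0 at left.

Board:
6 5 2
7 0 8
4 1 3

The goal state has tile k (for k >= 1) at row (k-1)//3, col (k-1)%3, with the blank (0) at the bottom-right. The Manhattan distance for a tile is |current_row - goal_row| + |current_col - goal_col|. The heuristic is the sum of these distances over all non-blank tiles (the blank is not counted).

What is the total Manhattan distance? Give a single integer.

Answer: 14

Derivation:
Tile 6: (0,0)->(1,2) = 3
Tile 5: (0,1)->(1,1) = 1
Tile 2: (0,2)->(0,1) = 1
Tile 7: (1,0)->(2,0) = 1
Tile 8: (1,2)->(2,1) = 2
Tile 4: (2,0)->(1,0) = 1
Tile 1: (2,1)->(0,0) = 3
Tile 3: (2,2)->(0,2) = 2
Sum: 3 + 1 + 1 + 1 + 2 + 1 + 3 + 2 = 14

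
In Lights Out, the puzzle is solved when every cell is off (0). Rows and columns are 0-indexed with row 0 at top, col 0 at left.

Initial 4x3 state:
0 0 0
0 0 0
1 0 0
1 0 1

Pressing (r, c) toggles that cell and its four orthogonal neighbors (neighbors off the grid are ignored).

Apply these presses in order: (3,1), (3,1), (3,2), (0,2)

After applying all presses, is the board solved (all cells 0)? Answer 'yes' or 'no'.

After press 1 at (3,1):
0 0 0
0 0 0
1 1 0
0 1 0

After press 2 at (3,1):
0 0 0
0 0 0
1 0 0
1 0 1

After press 3 at (3,2):
0 0 0
0 0 0
1 0 1
1 1 0

After press 4 at (0,2):
0 1 1
0 0 1
1 0 1
1 1 0

Lights still on: 7

Answer: no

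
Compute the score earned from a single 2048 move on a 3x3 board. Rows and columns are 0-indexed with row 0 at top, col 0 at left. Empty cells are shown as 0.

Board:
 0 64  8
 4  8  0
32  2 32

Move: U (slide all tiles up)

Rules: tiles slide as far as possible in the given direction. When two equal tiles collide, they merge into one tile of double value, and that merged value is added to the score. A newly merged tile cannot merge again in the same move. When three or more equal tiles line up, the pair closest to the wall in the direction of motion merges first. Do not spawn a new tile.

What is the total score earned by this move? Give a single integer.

Slide up:
col 0: [0, 4, 32] -> [4, 32, 0]  score +0 (running 0)
col 1: [64, 8, 2] -> [64, 8, 2]  score +0 (running 0)
col 2: [8, 0, 32] -> [8, 32, 0]  score +0 (running 0)
Board after move:
 4 64  8
32  8 32
 0  2  0

Answer: 0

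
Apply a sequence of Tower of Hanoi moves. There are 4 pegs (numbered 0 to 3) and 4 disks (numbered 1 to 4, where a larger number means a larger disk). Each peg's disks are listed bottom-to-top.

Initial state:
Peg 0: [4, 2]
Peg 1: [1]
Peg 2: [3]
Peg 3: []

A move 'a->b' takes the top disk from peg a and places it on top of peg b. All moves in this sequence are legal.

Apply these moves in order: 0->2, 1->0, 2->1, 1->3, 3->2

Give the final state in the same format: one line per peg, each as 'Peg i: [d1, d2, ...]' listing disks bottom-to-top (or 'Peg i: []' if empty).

Answer: Peg 0: [4, 1]
Peg 1: []
Peg 2: [3, 2]
Peg 3: []

Derivation:
After move 1 (0->2):
Peg 0: [4]
Peg 1: [1]
Peg 2: [3, 2]
Peg 3: []

After move 2 (1->0):
Peg 0: [4, 1]
Peg 1: []
Peg 2: [3, 2]
Peg 3: []

After move 3 (2->1):
Peg 0: [4, 1]
Peg 1: [2]
Peg 2: [3]
Peg 3: []

After move 4 (1->3):
Peg 0: [4, 1]
Peg 1: []
Peg 2: [3]
Peg 3: [2]

After move 5 (3->2):
Peg 0: [4, 1]
Peg 1: []
Peg 2: [3, 2]
Peg 3: []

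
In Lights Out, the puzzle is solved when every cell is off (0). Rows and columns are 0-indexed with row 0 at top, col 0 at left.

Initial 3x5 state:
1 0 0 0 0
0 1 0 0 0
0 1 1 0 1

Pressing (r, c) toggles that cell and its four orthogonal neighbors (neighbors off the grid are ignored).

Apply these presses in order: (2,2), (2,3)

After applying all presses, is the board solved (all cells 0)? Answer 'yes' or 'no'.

After press 1 at (2,2):
1 0 0 0 0
0 1 1 0 0
0 0 0 1 1

After press 2 at (2,3):
1 0 0 0 0
0 1 1 1 0
0 0 1 0 0

Lights still on: 5

Answer: no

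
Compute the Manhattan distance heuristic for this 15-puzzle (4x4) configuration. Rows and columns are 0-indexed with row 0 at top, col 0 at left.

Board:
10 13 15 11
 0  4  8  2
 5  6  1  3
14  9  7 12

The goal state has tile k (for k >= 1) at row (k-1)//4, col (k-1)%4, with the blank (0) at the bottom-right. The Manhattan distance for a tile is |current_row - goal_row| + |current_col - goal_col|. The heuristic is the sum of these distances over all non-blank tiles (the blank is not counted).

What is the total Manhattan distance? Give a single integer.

Answer: 35

Derivation:
Tile 10: (0,0)->(2,1) = 3
Tile 13: (0,1)->(3,0) = 4
Tile 15: (0,2)->(3,2) = 3
Tile 11: (0,3)->(2,2) = 3
Tile 4: (1,1)->(0,3) = 3
Tile 8: (1,2)->(1,3) = 1
Tile 2: (1,3)->(0,1) = 3
Tile 5: (2,0)->(1,0) = 1
Tile 6: (2,1)->(1,1) = 1
Tile 1: (2,2)->(0,0) = 4
Tile 3: (2,3)->(0,2) = 3
Tile 14: (3,0)->(3,1) = 1
Tile 9: (3,1)->(2,0) = 2
Tile 7: (3,2)->(1,2) = 2
Tile 12: (3,3)->(2,3) = 1
Sum: 3 + 4 + 3 + 3 + 3 + 1 + 3 + 1 + 1 + 4 + 3 + 1 + 2 + 2 + 1 = 35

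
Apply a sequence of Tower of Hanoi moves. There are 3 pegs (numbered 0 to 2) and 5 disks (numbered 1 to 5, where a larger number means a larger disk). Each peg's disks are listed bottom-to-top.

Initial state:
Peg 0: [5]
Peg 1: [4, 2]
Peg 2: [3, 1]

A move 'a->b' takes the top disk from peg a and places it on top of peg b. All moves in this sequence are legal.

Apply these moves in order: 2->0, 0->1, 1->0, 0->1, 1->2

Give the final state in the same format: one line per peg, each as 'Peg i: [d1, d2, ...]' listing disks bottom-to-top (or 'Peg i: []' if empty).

After move 1 (2->0):
Peg 0: [5, 1]
Peg 1: [4, 2]
Peg 2: [3]

After move 2 (0->1):
Peg 0: [5]
Peg 1: [4, 2, 1]
Peg 2: [3]

After move 3 (1->0):
Peg 0: [5, 1]
Peg 1: [4, 2]
Peg 2: [3]

After move 4 (0->1):
Peg 0: [5]
Peg 1: [4, 2, 1]
Peg 2: [3]

After move 5 (1->2):
Peg 0: [5]
Peg 1: [4, 2]
Peg 2: [3, 1]

Answer: Peg 0: [5]
Peg 1: [4, 2]
Peg 2: [3, 1]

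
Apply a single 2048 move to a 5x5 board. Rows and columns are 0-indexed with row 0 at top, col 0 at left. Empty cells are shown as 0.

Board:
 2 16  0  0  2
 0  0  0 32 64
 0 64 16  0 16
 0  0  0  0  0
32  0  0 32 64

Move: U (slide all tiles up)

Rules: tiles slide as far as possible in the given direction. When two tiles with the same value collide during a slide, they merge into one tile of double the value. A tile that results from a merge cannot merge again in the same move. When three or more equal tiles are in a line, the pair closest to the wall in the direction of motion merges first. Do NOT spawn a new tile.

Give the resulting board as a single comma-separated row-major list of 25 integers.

Answer: 2, 16, 16, 64, 2, 32, 64, 0, 0, 64, 0, 0, 0, 0, 16, 0, 0, 0, 0, 64, 0, 0, 0, 0, 0

Derivation:
Slide up:
col 0: [2, 0, 0, 0, 32] -> [2, 32, 0, 0, 0]
col 1: [16, 0, 64, 0, 0] -> [16, 64, 0, 0, 0]
col 2: [0, 0, 16, 0, 0] -> [16, 0, 0, 0, 0]
col 3: [0, 32, 0, 0, 32] -> [64, 0, 0, 0, 0]
col 4: [2, 64, 16, 0, 64] -> [2, 64, 16, 64, 0]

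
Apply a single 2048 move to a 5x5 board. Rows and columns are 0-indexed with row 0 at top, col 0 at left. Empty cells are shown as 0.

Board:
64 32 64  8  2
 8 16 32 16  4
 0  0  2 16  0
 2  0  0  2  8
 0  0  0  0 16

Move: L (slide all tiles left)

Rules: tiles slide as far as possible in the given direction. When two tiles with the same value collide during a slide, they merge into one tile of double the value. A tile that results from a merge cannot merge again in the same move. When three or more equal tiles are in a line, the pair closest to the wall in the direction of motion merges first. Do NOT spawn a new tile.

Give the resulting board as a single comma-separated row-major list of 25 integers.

Answer: 64, 32, 64, 8, 2, 8, 16, 32, 16, 4, 2, 16, 0, 0, 0, 4, 8, 0, 0, 0, 16, 0, 0, 0, 0

Derivation:
Slide left:
row 0: [64, 32, 64, 8, 2] -> [64, 32, 64, 8, 2]
row 1: [8, 16, 32, 16, 4] -> [8, 16, 32, 16, 4]
row 2: [0, 0, 2, 16, 0] -> [2, 16, 0, 0, 0]
row 3: [2, 0, 0, 2, 8] -> [4, 8, 0, 0, 0]
row 4: [0, 0, 0, 0, 16] -> [16, 0, 0, 0, 0]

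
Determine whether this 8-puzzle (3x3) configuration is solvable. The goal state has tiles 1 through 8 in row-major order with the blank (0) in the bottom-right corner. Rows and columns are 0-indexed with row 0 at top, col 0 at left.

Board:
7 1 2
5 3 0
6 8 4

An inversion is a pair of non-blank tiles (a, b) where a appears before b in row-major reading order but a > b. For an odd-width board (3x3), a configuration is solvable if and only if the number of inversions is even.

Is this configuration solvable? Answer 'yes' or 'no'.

Inversions (pairs i<j in row-major order where tile[i] > tile[j] > 0): 10
10 is even, so the puzzle is solvable.

Answer: yes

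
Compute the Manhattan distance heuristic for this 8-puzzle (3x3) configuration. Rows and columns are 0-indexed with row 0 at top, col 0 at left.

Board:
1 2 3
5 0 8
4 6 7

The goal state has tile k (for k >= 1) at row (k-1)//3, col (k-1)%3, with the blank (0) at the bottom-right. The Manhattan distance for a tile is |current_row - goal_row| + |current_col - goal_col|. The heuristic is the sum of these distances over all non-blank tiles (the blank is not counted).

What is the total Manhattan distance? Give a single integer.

Tile 1: (0,0)->(0,0) = 0
Tile 2: (0,1)->(0,1) = 0
Tile 3: (0,2)->(0,2) = 0
Tile 5: (1,0)->(1,1) = 1
Tile 8: (1,2)->(2,1) = 2
Tile 4: (2,0)->(1,0) = 1
Tile 6: (2,1)->(1,2) = 2
Tile 7: (2,2)->(2,0) = 2
Sum: 0 + 0 + 0 + 1 + 2 + 1 + 2 + 2 = 8

Answer: 8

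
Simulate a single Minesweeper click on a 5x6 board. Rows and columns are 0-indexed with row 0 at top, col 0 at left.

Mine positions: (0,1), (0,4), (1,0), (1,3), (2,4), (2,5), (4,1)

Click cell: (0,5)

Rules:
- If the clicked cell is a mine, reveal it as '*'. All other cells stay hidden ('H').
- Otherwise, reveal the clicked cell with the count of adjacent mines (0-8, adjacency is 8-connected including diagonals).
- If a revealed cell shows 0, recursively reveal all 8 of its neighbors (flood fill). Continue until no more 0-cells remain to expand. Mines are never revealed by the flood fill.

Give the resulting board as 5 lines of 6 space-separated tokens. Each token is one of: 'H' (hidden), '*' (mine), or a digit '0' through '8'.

H H H H H 1
H H H H H H
H H H H H H
H H H H H H
H H H H H H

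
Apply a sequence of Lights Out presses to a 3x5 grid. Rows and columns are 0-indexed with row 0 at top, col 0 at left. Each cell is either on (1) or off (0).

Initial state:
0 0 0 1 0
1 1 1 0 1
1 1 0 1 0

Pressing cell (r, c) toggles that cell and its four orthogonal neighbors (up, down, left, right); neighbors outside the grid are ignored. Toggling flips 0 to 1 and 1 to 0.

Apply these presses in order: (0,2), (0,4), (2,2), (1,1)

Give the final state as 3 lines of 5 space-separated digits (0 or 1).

After press 1 at (0,2):
0 1 1 0 0
1 1 0 0 1
1 1 0 1 0

After press 2 at (0,4):
0 1 1 1 1
1 1 0 0 0
1 1 0 1 0

After press 3 at (2,2):
0 1 1 1 1
1 1 1 0 0
1 0 1 0 0

After press 4 at (1,1):
0 0 1 1 1
0 0 0 0 0
1 1 1 0 0

Answer: 0 0 1 1 1
0 0 0 0 0
1 1 1 0 0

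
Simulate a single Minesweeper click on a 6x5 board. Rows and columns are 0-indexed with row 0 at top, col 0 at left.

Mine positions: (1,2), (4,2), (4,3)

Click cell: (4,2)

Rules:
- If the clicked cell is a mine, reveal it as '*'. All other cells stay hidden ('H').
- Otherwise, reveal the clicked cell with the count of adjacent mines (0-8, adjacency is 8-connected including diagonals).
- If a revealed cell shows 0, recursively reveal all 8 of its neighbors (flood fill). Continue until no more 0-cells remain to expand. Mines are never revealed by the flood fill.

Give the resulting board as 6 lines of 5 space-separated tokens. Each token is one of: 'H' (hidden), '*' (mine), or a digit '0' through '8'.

H H H H H
H H H H H
H H H H H
H H H H H
H H * H H
H H H H H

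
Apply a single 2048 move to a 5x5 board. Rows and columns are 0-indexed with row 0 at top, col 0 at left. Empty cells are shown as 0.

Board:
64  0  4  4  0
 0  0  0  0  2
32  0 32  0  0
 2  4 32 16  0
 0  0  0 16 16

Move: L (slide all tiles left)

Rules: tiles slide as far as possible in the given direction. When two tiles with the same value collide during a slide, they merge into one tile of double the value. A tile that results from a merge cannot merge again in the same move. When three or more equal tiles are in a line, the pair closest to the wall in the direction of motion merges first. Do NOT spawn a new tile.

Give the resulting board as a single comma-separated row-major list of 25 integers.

Slide left:
row 0: [64, 0, 4, 4, 0] -> [64, 8, 0, 0, 0]
row 1: [0, 0, 0, 0, 2] -> [2, 0, 0, 0, 0]
row 2: [32, 0, 32, 0, 0] -> [64, 0, 0, 0, 0]
row 3: [2, 4, 32, 16, 0] -> [2, 4, 32, 16, 0]
row 4: [0, 0, 0, 16, 16] -> [32, 0, 0, 0, 0]

Answer: 64, 8, 0, 0, 0, 2, 0, 0, 0, 0, 64, 0, 0, 0, 0, 2, 4, 32, 16, 0, 32, 0, 0, 0, 0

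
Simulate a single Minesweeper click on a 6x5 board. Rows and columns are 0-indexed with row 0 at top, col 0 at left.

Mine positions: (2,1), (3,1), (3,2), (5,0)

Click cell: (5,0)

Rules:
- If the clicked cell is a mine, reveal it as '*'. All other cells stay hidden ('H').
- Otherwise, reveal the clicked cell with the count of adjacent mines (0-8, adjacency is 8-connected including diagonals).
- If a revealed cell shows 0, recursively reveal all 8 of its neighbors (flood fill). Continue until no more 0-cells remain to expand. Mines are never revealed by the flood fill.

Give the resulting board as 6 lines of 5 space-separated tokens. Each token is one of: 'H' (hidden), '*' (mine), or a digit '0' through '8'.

H H H H H
H H H H H
H H H H H
H H H H H
H H H H H
* H H H H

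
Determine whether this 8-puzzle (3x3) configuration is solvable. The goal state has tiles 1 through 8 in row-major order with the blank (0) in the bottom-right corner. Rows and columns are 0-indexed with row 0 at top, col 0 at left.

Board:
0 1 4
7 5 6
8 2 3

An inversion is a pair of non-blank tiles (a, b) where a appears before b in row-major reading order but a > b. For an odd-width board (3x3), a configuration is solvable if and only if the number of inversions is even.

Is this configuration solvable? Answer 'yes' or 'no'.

Answer: yes

Derivation:
Inversions (pairs i<j in row-major order where tile[i] > tile[j] > 0): 12
12 is even, so the puzzle is solvable.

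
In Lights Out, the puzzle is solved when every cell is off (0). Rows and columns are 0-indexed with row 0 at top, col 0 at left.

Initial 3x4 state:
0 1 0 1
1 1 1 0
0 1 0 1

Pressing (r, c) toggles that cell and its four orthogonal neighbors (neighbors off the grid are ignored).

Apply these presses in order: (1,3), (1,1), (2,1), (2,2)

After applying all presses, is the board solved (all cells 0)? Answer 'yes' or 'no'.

After press 1 at (1,3):
0 1 0 0
1 1 0 1
0 1 0 0

After press 2 at (1,1):
0 0 0 0
0 0 1 1
0 0 0 0

After press 3 at (2,1):
0 0 0 0
0 1 1 1
1 1 1 0

After press 4 at (2,2):
0 0 0 0
0 1 0 1
1 0 0 1

Lights still on: 4

Answer: no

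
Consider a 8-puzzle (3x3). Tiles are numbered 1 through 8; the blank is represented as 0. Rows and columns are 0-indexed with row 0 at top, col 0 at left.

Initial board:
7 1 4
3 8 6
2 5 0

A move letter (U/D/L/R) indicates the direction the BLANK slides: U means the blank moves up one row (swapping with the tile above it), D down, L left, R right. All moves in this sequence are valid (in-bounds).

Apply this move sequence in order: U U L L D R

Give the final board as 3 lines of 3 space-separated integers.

Answer: 3 7 1
8 0 4
2 5 6

Derivation:
After move 1 (U):
7 1 4
3 8 0
2 5 6

After move 2 (U):
7 1 0
3 8 4
2 5 6

After move 3 (L):
7 0 1
3 8 4
2 5 6

After move 4 (L):
0 7 1
3 8 4
2 5 6

After move 5 (D):
3 7 1
0 8 4
2 5 6

After move 6 (R):
3 7 1
8 0 4
2 5 6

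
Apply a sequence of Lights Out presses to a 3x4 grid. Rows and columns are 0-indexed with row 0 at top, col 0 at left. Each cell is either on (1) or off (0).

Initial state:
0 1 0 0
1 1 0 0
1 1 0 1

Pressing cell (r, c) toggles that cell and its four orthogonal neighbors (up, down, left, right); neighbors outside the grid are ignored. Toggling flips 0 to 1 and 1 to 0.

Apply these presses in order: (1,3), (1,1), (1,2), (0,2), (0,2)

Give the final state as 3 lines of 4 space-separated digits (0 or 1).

Answer: 0 0 1 1
0 1 1 0
1 0 1 0

Derivation:
After press 1 at (1,3):
0 1 0 1
1 1 1 1
1 1 0 0

After press 2 at (1,1):
0 0 0 1
0 0 0 1
1 0 0 0

After press 3 at (1,2):
0 0 1 1
0 1 1 0
1 0 1 0

After press 4 at (0,2):
0 1 0 0
0 1 0 0
1 0 1 0

After press 5 at (0,2):
0 0 1 1
0 1 1 0
1 0 1 0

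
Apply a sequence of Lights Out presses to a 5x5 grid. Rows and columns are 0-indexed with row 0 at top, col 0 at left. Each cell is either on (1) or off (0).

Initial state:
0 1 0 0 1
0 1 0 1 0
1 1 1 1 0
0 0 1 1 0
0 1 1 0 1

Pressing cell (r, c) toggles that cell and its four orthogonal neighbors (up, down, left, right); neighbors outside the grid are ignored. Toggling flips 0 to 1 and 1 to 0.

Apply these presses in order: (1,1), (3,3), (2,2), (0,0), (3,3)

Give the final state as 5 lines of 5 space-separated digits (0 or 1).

Answer: 1 1 0 0 1
0 0 0 1 0
1 1 0 0 0
0 0 0 1 0
0 1 1 0 1

Derivation:
After press 1 at (1,1):
0 0 0 0 1
1 0 1 1 0
1 0 1 1 0
0 0 1 1 0
0 1 1 0 1

After press 2 at (3,3):
0 0 0 0 1
1 0 1 1 0
1 0 1 0 0
0 0 0 0 1
0 1 1 1 1

After press 3 at (2,2):
0 0 0 0 1
1 0 0 1 0
1 1 0 1 0
0 0 1 0 1
0 1 1 1 1

After press 4 at (0,0):
1 1 0 0 1
0 0 0 1 0
1 1 0 1 0
0 0 1 0 1
0 1 1 1 1

After press 5 at (3,3):
1 1 0 0 1
0 0 0 1 0
1 1 0 0 0
0 0 0 1 0
0 1 1 0 1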